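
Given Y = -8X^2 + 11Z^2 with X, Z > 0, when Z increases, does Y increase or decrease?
Y increases

Taking the partial derivative:
∂Y/∂Z = 22Z

∂Y/∂Z = 22Z > 0 (assuming positive values)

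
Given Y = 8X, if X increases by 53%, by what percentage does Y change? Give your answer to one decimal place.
53.0%

For Y = 8X:
If X → X(1 + 0.53)
Then Y → Y · (1 + 0.53)^1
     = Y · 1.5300

Percentage change = ((1 + 0.53)^1 − 1) × 100% = 53.0%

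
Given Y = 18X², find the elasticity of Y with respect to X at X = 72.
Elasticity = 2

Elasticity = (dY/dX) · (X/Y)

dY/dX = 36·X
At X = 72: dY/dX = 2592, Y = 93312

Elasticity = 2592 · (72 / 93312) = 2

Interpretation: for a small percentage change in X, the percentage change in Y is approximately 2.00 times as large.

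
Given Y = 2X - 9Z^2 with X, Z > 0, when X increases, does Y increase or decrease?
Y increases

Taking the partial derivative:
∂Y/∂X = 2

∂Y/∂X = 2 > 0 (assuming positive values)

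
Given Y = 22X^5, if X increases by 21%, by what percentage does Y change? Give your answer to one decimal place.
159.4%

For Y = 22X^5:
If X → X(1 + 0.21)
Then Y → Y · (1 + 0.21)^5
     ≈ Y · 2.5937

Percentage change = ((1 + 0.21)^5 − 1) × 100% ≈ 159.4%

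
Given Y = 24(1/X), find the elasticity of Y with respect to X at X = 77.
Elasticity = -1

Elasticity = (dY/dX) · (X/Y)

dY/dX = -24/X²
At X = 77: dY/dX = -24/5929, Y = 24/77

Elasticity = (-24/5929) · (77 / (24/77)) = -1

Interpretation: for a small percentage change in X, the percentage change in Y is approximately -1.00 times as large.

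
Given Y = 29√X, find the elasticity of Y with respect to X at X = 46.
Elasticity = 1/2

Elasticity = (dY/dX) · (X/Y)

dY/dX = 29/(2·√X)
At X = 46: dY/dX = 29·√46/92, Y = 29·√46

Elasticity = (29·√46/92) · (46 / (29·√46)) = 1/2

Interpretation: for a small percentage change in X, the percentage change in Y is approximately 0.50 times as large.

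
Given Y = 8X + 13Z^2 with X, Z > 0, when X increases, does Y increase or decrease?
Y increases

Taking the partial derivative:
∂Y/∂X = 8

∂Y/∂X = 8 > 0 (assuming positive values)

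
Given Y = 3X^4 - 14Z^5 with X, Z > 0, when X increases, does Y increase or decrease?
Y increases

Taking the partial derivative:
∂Y/∂X = 12X^3

∂Y/∂X = 12X^3 > 0 (assuming positive values)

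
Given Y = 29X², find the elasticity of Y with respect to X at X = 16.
Elasticity = 2

Elasticity = (dY/dX) · (X/Y)

dY/dX = 58·X
At X = 16: dY/dX = 928, Y = 7424

Elasticity = 928 · (16 / 7424) = 2

Interpretation: for a small percentage change in X, the percentage change in Y is approximately 2.00 times as large.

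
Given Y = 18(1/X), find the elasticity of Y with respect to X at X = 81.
Elasticity = -1

Elasticity = (dY/dX) · (X/Y)

dY/dX = -18/X²
At X = 81: dY/dX = -2/729, Y = 2/9

Elasticity = (-2/729) · (81 / (2/9)) = -1

Interpretation: for a small percentage change in X, the percentage change in Y is approximately -1.00 times as large.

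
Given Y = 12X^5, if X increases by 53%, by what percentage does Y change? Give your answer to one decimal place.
738.4%

For Y = 12X^5:
If X → X(1 + 0.53)
Then Y → Y · (1 + 0.53)^5
     ≈ Y · 8.3841

Percentage change = ((1 + 0.53)^5 − 1) × 100% ≈ 738.4%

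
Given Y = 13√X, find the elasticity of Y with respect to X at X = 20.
Elasticity = 1/2

Elasticity = (dY/dX) · (X/Y)

dY/dX = 13/(2·√X)
At X = 20: dY/dX = 13·√5/20, Y = 26·√5

Elasticity = (13·√5/20) · (20 / (26·√5)) = 1/2

Interpretation: for a small percentage change in X, the percentage change in Y is approximately 0.50 times as large.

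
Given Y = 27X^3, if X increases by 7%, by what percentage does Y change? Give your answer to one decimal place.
22.5%

For Y = 27X^3:
If X → X(1 + 0.07)
Then Y → Y · (1 + 0.07)^3
     ≈ Y · 1.2250

Percentage change = ((1 + 0.07)^3 − 1) × 100% ≈ 22.5%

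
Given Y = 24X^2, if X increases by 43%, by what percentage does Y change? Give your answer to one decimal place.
104.5%

For Y = 24X^2:
If X → X(1 + 0.43)
Then Y → Y · (1 + 0.43)^2
     = Y · 2.0449

Percentage change = ((1 + 0.43)^2 − 1) × 100% ≈ 104.5%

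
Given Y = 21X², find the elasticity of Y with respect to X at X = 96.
Elasticity = 2

Elasticity = (dY/dX) · (X/Y)

dY/dX = 42·X
At X = 96: dY/dX = 4032, Y = 193536

Elasticity = 4032 · (96 / 193536) = 2

Interpretation: for a small percentage change in X, the percentage change in Y is approximately 2.00 times as large.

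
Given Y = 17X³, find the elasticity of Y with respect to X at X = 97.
Elasticity = 3

Elasticity = (dY/dX) · (X/Y)

dY/dX = 51·X²
At X = 97: dY/dX = 479859, Y = 15515441

Elasticity = 479859 · (97 / 15515441) = 3

Interpretation: for a small percentage change in X, the percentage change in Y is approximately 3.00 times as large.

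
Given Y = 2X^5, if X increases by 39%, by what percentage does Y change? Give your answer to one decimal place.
418.9%

For Y = 2X^5:
If X → X(1 + 0.39)
Then Y → Y · (1 + 0.39)^5
     ≈ Y · 5.1889

Percentage change = ((1 + 0.39)^5 − 1) × 100% ≈ 418.9%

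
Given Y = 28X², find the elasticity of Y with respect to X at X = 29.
Elasticity = 2

Elasticity = (dY/dX) · (X/Y)

dY/dX = 56·X
At X = 29: dY/dX = 1624, Y = 23548

Elasticity = 1624 · (29 / 23548) = 2

Interpretation: for a small percentage change in X, the percentage change in Y is approximately 2.00 times as large.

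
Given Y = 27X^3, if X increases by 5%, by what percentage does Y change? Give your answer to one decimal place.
15.8%

For Y = 27X^3:
If X → X(1 + 0.05)
Then Y → Y · (1 + 0.05)^3
     ≈ Y · 1.1576

Percentage change = ((1 + 0.05)^3 − 1) × 100% ≈ 15.8%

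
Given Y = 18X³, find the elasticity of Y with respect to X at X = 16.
Elasticity = 3

Elasticity = (dY/dX) · (X/Y)

dY/dX = 54·X²
At X = 16: dY/dX = 13824, Y = 73728

Elasticity = 13824 · (16 / 73728) = 3

Interpretation: for a small percentage change in X, the percentage change in Y is approximately 3.00 times as large.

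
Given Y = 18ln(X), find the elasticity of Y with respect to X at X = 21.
Elasticity = 1/ln(21) ≈ 0.3285

Elasticity = (dY/dX) · (X/Y)

dY/dX = 18/X
At X = 21: dY/dX = 6/7, Y = 18·ln(21)

Elasticity = (6/7) · (21 / (18·ln(21))) = 1/ln(21) ≈ 0.3285

Interpretation: for a small percentage change in X, the percentage change in Y is approximately 0.33 times as large.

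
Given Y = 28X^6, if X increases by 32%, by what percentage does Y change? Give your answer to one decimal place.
429.0%

For Y = 28X^6:
If X → X(1 + 0.32)
Then Y → Y · (1 + 0.32)^6
     ≈ Y · 5.2899

Percentage change = ((1 + 0.32)^6 − 1) × 100% ≈ 429.0%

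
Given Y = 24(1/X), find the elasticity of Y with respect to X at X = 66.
Elasticity = -1

Elasticity = (dY/dX) · (X/Y)

dY/dX = -24/X²
At X = 66: dY/dX = -2/363, Y = 4/11

Elasticity = (-2/363) · (66 / (4/11)) = -1

Interpretation: for a small percentage change in X, the percentage change in Y is approximately -1.00 times as large.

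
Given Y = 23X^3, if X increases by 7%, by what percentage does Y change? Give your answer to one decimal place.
22.5%

For Y = 23X^3:
If X → X(1 + 0.07)
Then Y → Y · (1 + 0.07)^3
     ≈ Y · 1.2250

Percentage change = ((1 + 0.07)^3 − 1) × 100% ≈ 22.5%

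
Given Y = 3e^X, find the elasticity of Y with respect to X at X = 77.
Elasticity = 77

Elasticity = (dY/dX) · (X/Y)

dY/dX = 3·e^X
At X = 77: dY/dX = 3·e^77, Y = 3·e^77

Elasticity = (3·e^77) · (77 / (3·e^77)) = 77

Interpretation: for a small percentage change in X, the percentage change in Y is approximately 77.00 times as large.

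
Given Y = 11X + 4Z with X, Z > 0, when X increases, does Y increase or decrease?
Y increases

Taking the partial derivative:
∂Y/∂X = 11

∂Y/∂X = 11 > 0 (assuming positive values)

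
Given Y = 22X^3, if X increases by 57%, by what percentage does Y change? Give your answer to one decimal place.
287.0%

For Y = 22X^3:
If X → X(1 + 0.57)
Then Y → Y · (1 + 0.57)^3
     ≈ Y · 3.8699

Percentage change = ((1 + 0.57)^3 − 1) × 100% ≈ 287.0%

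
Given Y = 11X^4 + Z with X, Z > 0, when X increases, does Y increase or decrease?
Y increases

Taking the partial derivative:
∂Y/∂X = 44X^3

∂Y/∂X = 44X^3 > 0 (assuming positive values)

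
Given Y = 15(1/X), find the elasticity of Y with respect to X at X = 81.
Elasticity = -1

Elasticity = (dY/dX) · (X/Y)

dY/dX = -15/X²
At X = 81: dY/dX = -5/2187, Y = 5/27

Elasticity = (-5/2187) · (81 / (5/27)) = -1

Interpretation: for a small percentage change in X, the percentage change in Y is approximately -1.00 times as large.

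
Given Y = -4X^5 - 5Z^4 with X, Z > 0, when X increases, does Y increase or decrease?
Y decreases

Taking the partial derivative:
∂Y/∂X = -20X^4

∂Y/∂X = -20X^4 < 0 (assuming positive values)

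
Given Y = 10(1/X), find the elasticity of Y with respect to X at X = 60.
Elasticity = -1

Elasticity = (dY/dX) · (X/Y)

dY/dX = -10/X²
At X = 60: dY/dX = -1/360, Y = 1/6

Elasticity = (-1/360) · (60 / (1/6)) = -1

Interpretation: for a small percentage change in X, the percentage change in Y is approximately -1.00 times as large.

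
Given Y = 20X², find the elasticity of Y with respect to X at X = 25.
Elasticity = 2

Elasticity = (dY/dX) · (X/Y)

dY/dX = 40·X
At X = 25: dY/dX = 1000, Y = 12500

Elasticity = 1000 · (25 / 12500) = 2

Interpretation: for a small percentage change in X, the percentage change in Y is approximately 2.00 times as large.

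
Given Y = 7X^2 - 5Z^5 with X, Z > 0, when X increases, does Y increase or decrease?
Y increases

Taking the partial derivative:
∂Y/∂X = 14X

∂Y/∂X = 14X > 0 (assuming positive values)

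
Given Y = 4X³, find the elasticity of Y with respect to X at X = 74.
Elasticity = 3

Elasticity = (dY/dX) · (X/Y)

dY/dX = 12·X²
At X = 74: dY/dX = 65712, Y = 1620896

Elasticity = 65712 · (74 / 1620896) = 3

Interpretation: for a small percentage change in X, the percentage change in Y is approximately 3.00 times as large.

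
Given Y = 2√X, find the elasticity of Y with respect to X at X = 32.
Elasticity = 1/2

Elasticity = (dY/dX) · (X/Y)

dY/dX = 1/√X
At X = 32: dY/dX = √2/8, Y = 8·√2

Elasticity = (√2/8) · (32 / (8·√2)) = 1/2

Interpretation: for a small percentage change in X, the percentage change in Y is approximately 0.50 times as large.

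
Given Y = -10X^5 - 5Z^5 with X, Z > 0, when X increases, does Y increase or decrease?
Y decreases

Taking the partial derivative:
∂Y/∂X = -50X^4

∂Y/∂X = -50X^4 < 0 (assuming positive values)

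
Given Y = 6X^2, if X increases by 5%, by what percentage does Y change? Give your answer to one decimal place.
10.3%

For Y = 6X^2:
If X → X(1 + 0.05)
Then Y → Y · (1 + 0.05)^2
     = Y · 1.1025

Percentage change = ((1 + 0.05)^2 − 1) × 100% ≈ 10.3%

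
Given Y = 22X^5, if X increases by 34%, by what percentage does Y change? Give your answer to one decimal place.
332.0%

For Y = 22X^5:
If X → X(1 + 0.34)
Then Y → Y · (1 + 0.34)^5
     ≈ Y · 4.3204

Percentage change = ((1 + 0.34)^5 − 1) × 100% ≈ 332.0%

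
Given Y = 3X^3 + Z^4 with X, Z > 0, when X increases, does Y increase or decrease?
Y increases

Taking the partial derivative:
∂Y/∂X = 9X^2

∂Y/∂X = 9X^2 > 0 (assuming positive values)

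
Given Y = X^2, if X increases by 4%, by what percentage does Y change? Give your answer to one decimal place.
8.2%

For Y = X^2:
If X → X(1 + 0.04)
Then Y → Y · (1 + 0.04)^2
     = Y · 1.0816

Percentage change = ((1 + 0.04)^2 − 1) × 100% ≈ 8.2%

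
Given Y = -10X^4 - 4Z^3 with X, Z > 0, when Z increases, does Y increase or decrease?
Y decreases

Taking the partial derivative:
∂Y/∂Z = -12Z^2

∂Y/∂Z = -12Z^2 < 0 (assuming positive values)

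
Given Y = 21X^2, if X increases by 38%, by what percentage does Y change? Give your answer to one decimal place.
90.4%

For Y = 21X^2:
If X → X(1 + 0.38)
Then Y → Y · (1 + 0.38)^2
     = Y · 1.9044

Percentage change = ((1 + 0.38)^2 − 1) × 100% ≈ 90.4%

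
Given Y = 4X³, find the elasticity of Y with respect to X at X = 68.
Elasticity = 3

Elasticity = (dY/dX) · (X/Y)

dY/dX = 12·X²
At X = 68: dY/dX = 55488, Y = 1257728

Elasticity = 55488 · (68 / 1257728) = 3

Interpretation: for a small percentage change in X, the percentage change in Y is approximately 3.00 times as large.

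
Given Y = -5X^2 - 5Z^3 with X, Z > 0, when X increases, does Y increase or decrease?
Y decreases

Taking the partial derivative:
∂Y/∂X = -10X

∂Y/∂X = -10X < 0 (assuming positive values)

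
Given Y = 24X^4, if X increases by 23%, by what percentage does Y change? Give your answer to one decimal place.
128.9%

For Y = 24X^4:
If X → X(1 + 0.23)
Then Y → Y · (1 + 0.23)^4
     ≈ Y · 2.2889

Percentage change = ((1 + 0.23)^4 − 1) × 100% ≈ 128.9%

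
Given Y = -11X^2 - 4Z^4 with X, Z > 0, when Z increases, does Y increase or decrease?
Y decreases

Taking the partial derivative:
∂Y/∂Z = -16Z^3

∂Y/∂Z = -16Z^3 < 0 (assuming positive values)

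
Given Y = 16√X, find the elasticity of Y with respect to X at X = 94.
Elasticity = 1/2

Elasticity = (dY/dX) · (X/Y)

dY/dX = 8/√X
At X = 94: dY/dX = 4·√94/47, Y = 16·√94

Elasticity = (4·√94/47) · (94 / (16·√94)) = 1/2

Interpretation: for a small percentage change in X, the percentage change in Y is approximately 0.50 times as large.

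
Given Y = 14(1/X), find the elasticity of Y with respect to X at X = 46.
Elasticity = -1

Elasticity = (dY/dX) · (X/Y)

dY/dX = -14/X²
At X = 46: dY/dX = -7/1058, Y = 7/23

Elasticity = (-7/1058) · (46 / (7/23)) = -1

Interpretation: for a small percentage change in X, the percentage change in Y is approximately -1.00 times as large.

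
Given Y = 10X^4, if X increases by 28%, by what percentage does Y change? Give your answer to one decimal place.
168.4%

For Y = 10X^4:
If X → X(1 + 0.28)
Then Y → Y · (1 + 0.28)^4
     ≈ Y · 2.6844

Percentage change = ((1 + 0.28)^4 − 1) × 100% ≈ 168.4%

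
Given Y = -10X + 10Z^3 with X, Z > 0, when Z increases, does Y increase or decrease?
Y increases

Taking the partial derivative:
∂Y/∂Z = 30Z^2

∂Y/∂Z = 30Z^2 > 0 (assuming positive values)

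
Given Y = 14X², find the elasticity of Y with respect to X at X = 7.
Elasticity = 2

Elasticity = (dY/dX) · (X/Y)

dY/dX = 28·X
At X = 7: dY/dX = 196, Y = 686

Elasticity = 196 · (7 / 686) = 2

Interpretation: for a small percentage change in X, the percentage change in Y is approximately 2.00 times as large.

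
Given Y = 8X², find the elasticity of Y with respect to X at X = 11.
Elasticity = 2

Elasticity = (dY/dX) · (X/Y)

dY/dX = 16·X
At X = 11: dY/dX = 176, Y = 968

Elasticity = 176 · (11 / 968) = 2

Interpretation: for a small percentage change in X, the percentage change in Y is approximately 2.00 times as large.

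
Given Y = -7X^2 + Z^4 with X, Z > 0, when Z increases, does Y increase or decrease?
Y increases

Taking the partial derivative:
∂Y/∂Z = 4Z^3

∂Y/∂Z = 4Z^3 > 0 (assuming positive values)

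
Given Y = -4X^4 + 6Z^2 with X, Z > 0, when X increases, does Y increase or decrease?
Y decreases

Taking the partial derivative:
∂Y/∂X = -16X^3

∂Y/∂X = -16X^3 < 0 (assuming positive values)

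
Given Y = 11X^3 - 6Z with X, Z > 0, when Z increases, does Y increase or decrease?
Y decreases

Taking the partial derivative:
∂Y/∂Z = -6

∂Y/∂Z = -6 < 0 (assuming positive values)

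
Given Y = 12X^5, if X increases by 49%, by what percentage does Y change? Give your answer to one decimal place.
634.4%

For Y = 12X^5:
If X → X(1 + 0.49)
Then Y → Y · (1 + 0.49)^5
     ≈ Y · 7.3440

Percentage change = ((1 + 0.49)^5 − 1) × 100% ≈ 634.4%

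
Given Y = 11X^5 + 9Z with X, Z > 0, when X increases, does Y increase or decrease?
Y increases

Taking the partial derivative:
∂Y/∂X = 55X^4

∂Y/∂X = 55X^4 > 0 (assuming positive values)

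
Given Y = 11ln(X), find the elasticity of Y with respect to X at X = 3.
Elasticity = 1/ln(3) ≈ 0.9102

Elasticity = (dY/dX) · (X/Y)

dY/dX = 11/X
At X = 3: dY/dX = 11/3, Y = 11·ln(3)

Elasticity = (11/3) · (3 / (11·ln(3))) = 1/ln(3) ≈ 0.9102

Interpretation: for a small percentage change in X, the percentage change in Y is approximately 0.91 times as large.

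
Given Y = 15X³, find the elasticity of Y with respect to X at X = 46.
Elasticity = 3

Elasticity = (dY/dX) · (X/Y)

dY/dX = 45·X²
At X = 46: dY/dX = 95220, Y = 1460040

Elasticity = 95220 · (46 / 1460040) = 3

Interpretation: for a small percentage change in X, the percentage change in Y is approximately 3.00 times as large.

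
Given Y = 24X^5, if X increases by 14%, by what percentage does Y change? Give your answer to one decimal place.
92.5%

For Y = 24X^5:
If X → X(1 + 0.14)
Then Y → Y · (1 + 0.14)^5
     ≈ Y · 1.9254

Percentage change = ((1 + 0.14)^5 − 1) × 100% ≈ 92.5%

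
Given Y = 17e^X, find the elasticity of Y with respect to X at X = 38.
Elasticity = 38

Elasticity = (dY/dX) · (X/Y)

dY/dX = 17·e^X
At X = 38: dY/dX = 17·e^38, Y = 17·e^38

Elasticity = (17·e^38) · (38 / (17·e^38)) = 38

Interpretation: for a small percentage change in X, the percentage change in Y is approximately 38.00 times as large.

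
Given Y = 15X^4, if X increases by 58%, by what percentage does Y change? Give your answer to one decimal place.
523.2%

For Y = 15X^4:
If X → X(1 + 0.58)
Then Y → Y · (1 + 0.58)^4
     ≈ Y · 6.2320

Percentage change = ((1 + 0.58)^4 − 1) × 100% ≈ 523.2%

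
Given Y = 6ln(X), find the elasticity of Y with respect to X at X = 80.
Elasticity = 1/ln(80) ≈ 0.2282

Elasticity = (dY/dX) · (X/Y)

dY/dX = 6/X
At X = 80: dY/dX = 3/40, Y = 6·ln(80)

Elasticity = (3/40) · (80 / (6·ln(80))) = 1/ln(80) ≈ 0.2282

Interpretation: for a small percentage change in X, the percentage change in Y is approximately 0.23 times as large.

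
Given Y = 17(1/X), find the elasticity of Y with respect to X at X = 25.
Elasticity = -1

Elasticity = (dY/dX) · (X/Y)

dY/dX = -17/X²
At X = 25: dY/dX = -17/625, Y = 17/25

Elasticity = (-17/625) · (25 / (17/25)) = -1

Interpretation: for a small percentage change in X, the percentage change in Y is approximately -1.00 times as large.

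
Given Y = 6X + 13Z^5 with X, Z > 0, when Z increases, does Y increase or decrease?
Y increases

Taking the partial derivative:
∂Y/∂Z = 65Z^4

∂Y/∂Z = 65Z^4 > 0 (assuming positive values)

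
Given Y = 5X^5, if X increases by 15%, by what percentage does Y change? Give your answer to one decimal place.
101.1%

For Y = 5X^5:
If X → X(1 + 0.15)
Then Y → Y · (1 + 0.15)^5
     ≈ Y · 2.0114

Percentage change = ((1 + 0.15)^5 − 1) × 100% ≈ 101.1%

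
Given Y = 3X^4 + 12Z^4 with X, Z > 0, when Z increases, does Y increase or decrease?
Y increases

Taking the partial derivative:
∂Y/∂Z = 48Z^3

∂Y/∂Z = 48Z^3 > 0 (assuming positive values)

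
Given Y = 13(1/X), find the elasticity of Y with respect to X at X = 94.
Elasticity = -1

Elasticity = (dY/dX) · (X/Y)

dY/dX = -13/X²
At X = 94: dY/dX = -13/8836, Y = 13/94

Elasticity = (-13/8836) · (94 / (13/94)) = -1

Interpretation: for a small percentage change in X, the percentage change in Y is approximately -1.00 times as large.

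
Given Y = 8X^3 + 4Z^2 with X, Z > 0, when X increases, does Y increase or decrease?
Y increases

Taking the partial derivative:
∂Y/∂X = 24X^2

∂Y/∂X = 24X^2 > 0 (assuming positive values)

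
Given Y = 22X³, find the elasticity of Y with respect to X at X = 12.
Elasticity = 3

Elasticity = (dY/dX) · (X/Y)

dY/dX = 66·X²
At X = 12: dY/dX = 9504, Y = 38016

Elasticity = 9504 · (12 / 38016) = 3

Interpretation: for a small percentage change in X, the percentage change in Y is approximately 3.00 times as large.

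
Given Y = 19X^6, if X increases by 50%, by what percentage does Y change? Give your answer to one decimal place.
1039.1%

For Y = 19X^6:
If X → X(1 + 0.5)
Then Y → Y · (1 + 0.5)^6
     ≈ Y · 11.3906

Percentage change = ((1 + 0.5)^6 − 1) × 100% ≈ 1039.1%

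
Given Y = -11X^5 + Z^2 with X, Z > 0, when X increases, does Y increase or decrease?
Y decreases

Taking the partial derivative:
∂Y/∂X = -55X^4

∂Y/∂X = -55X^4 < 0 (assuming positive values)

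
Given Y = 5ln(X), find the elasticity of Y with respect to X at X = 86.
Elasticity = 1/ln(86) ≈ 0.2245

Elasticity = (dY/dX) · (X/Y)

dY/dX = 5/X
At X = 86: dY/dX = 5/86, Y = 5·ln(86)

Elasticity = (5/86) · (86 / (5·ln(86))) = 1/ln(86) ≈ 0.2245

Interpretation: for a small percentage change in X, the percentage change in Y is approximately 0.22 times as large.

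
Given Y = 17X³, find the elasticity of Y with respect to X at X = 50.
Elasticity = 3

Elasticity = (dY/dX) · (X/Y)

dY/dX = 51·X²
At X = 50: dY/dX = 127500, Y = 2125000

Elasticity = 127500 · (50 / 2125000) = 3

Interpretation: for a small percentage change in X, the percentage change in Y is approximately 3.00 times as large.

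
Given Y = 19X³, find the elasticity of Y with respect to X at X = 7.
Elasticity = 3

Elasticity = (dY/dX) · (X/Y)

dY/dX = 57·X²
At X = 7: dY/dX = 2793, Y = 6517

Elasticity = 2793 · (7 / 6517) = 3

Interpretation: for a small percentage change in X, the percentage change in Y is approximately 3.00 times as large.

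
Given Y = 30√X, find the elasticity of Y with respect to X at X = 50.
Elasticity = 1/2

Elasticity = (dY/dX) · (X/Y)

dY/dX = 15/√X
At X = 50: dY/dX = 3·√2/2, Y = 150·√2

Elasticity = (3·√2/2) · (50 / (150·√2)) = 1/2

Interpretation: for a small percentage change in X, the percentage change in Y is approximately 0.50 times as large.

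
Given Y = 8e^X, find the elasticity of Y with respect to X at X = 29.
Elasticity = 29

Elasticity = (dY/dX) · (X/Y)

dY/dX = 8·e^X
At X = 29: dY/dX = 8·e^29, Y = 8·e^29

Elasticity = (8·e^29) · (29 / (8·e^29)) = 29

Interpretation: for a small percentage change in X, the percentage change in Y is approximately 29.00 times as large.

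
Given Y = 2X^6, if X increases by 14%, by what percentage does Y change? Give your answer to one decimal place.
119.5%

For Y = 2X^6:
If X → X(1 + 0.14)
Then Y → Y · (1 + 0.14)^6
     ≈ Y · 2.1950

Percentage change = ((1 + 0.14)^6 − 1) × 100% ≈ 119.5%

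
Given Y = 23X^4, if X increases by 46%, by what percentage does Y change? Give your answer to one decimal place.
354.4%

For Y = 23X^4:
If X → X(1 + 0.46)
Then Y → Y · (1 + 0.46)^4
     ≈ Y · 4.5437

Percentage change = ((1 + 0.46)^4 − 1) × 100% ≈ 354.4%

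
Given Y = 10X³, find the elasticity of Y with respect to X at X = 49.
Elasticity = 3

Elasticity = (dY/dX) · (X/Y)

dY/dX = 30·X²
At X = 49: dY/dX = 72030, Y = 1176490

Elasticity = 72030 · (49 / 1176490) = 3

Interpretation: for a small percentage change in X, the percentage change in Y is approximately 3.00 times as large.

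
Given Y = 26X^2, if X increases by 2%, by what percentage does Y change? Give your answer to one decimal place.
4.0%

For Y = 26X^2:
If X → X(1 + 0.02)
Then Y → Y · (1 + 0.02)^2
     = Y · 1.0404

Percentage change = ((1 + 0.02)^2 − 1) × 100% ≈ 4.0%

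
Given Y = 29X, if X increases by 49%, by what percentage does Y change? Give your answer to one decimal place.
49.0%

For Y = 29X:
If X → X(1 + 0.49)
Then Y → Y · (1 + 0.49)^1
     = Y · 1.4900

Percentage change = ((1 + 0.49)^1 − 1) × 100% = 49.0%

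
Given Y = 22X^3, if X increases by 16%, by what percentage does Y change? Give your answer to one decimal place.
56.1%

For Y = 22X^3:
If X → X(1 + 0.16)
Then Y → Y · (1 + 0.16)^3
     ≈ Y · 1.5609

Percentage change = ((1 + 0.16)^3 − 1) × 100% ≈ 56.1%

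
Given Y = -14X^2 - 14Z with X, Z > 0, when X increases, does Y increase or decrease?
Y decreases

Taking the partial derivative:
∂Y/∂X = -28X

∂Y/∂X = -28X < 0 (assuming positive values)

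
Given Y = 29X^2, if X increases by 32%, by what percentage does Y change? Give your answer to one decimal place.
74.2%

For Y = 29X^2:
If X → X(1 + 0.32)
Then Y → Y · (1 + 0.32)^2
     = Y · 1.7424

Percentage change = ((1 + 0.32)^2 − 1) × 100% ≈ 74.2%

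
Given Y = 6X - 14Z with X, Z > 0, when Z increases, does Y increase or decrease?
Y decreases

Taking the partial derivative:
∂Y/∂Z = -14

∂Y/∂Z = -14 < 0 (assuming positive values)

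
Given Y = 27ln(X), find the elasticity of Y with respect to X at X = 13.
Elasticity = 1/ln(13) ≈ 0.3899

Elasticity = (dY/dX) · (X/Y)

dY/dX = 27/X
At X = 13: dY/dX = 27/13, Y = 27·ln(13)

Elasticity = (27/13) · (13 / (27·ln(13))) = 1/ln(13) ≈ 0.3899

Interpretation: for a small percentage change in X, the percentage change in Y is approximately 0.39 times as large.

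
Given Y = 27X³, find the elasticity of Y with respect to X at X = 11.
Elasticity = 3

Elasticity = (dY/dX) · (X/Y)

dY/dX = 81·X²
At X = 11: dY/dX = 9801, Y = 35937

Elasticity = 9801 · (11 / 35937) = 3

Interpretation: for a small percentage change in X, the percentage change in Y is approximately 3.00 times as large.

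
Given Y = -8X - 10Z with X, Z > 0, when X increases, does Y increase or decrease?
Y decreases

Taking the partial derivative:
∂Y/∂X = -8

∂Y/∂X = -8 < 0 (assuming positive values)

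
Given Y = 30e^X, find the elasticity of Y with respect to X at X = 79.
Elasticity = 79

Elasticity = (dY/dX) · (X/Y)

dY/dX = 30·e^X
At X = 79: dY/dX = 30·e^79, Y = 30·e^79

Elasticity = (30·e^79) · (79 / (30·e^79)) = 79

Interpretation: for a small percentage change in X, the percentage change in Y is approximately 79.00 times as large.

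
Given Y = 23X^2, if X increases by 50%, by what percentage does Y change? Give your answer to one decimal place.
125.0%

For Y = 23X^2:
If X → X(1 + 0.5)
Then Y → Y · (1 + 0.5)^2
     = Y · 2.2500

Percentage change = ((1 + 0.5)^2 − 1) × 100% = 125.0%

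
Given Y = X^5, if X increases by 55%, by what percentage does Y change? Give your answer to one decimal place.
794.7%

For Y = X^5:
If X → X(1 + 0.55)
Then Y → Y · (1 + 0.55)^5
     ≈ Y · 8.9466

Percentage change = ((1 + 0.55)^5 − 1) × 100% ≈ 794.7%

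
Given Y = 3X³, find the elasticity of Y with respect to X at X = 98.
Elasticity = 3

Elasticity = (dY/dX) · (X/Y)

dY/dX = 9·X²
At X = 98: dY/dX = 86436, Y = 2823576

Elasticity = 86436 · (98 / 2823576) = 3

Interpretation: for a small percentage change in X, the percentage change in Y is approximately 3.00 times as large.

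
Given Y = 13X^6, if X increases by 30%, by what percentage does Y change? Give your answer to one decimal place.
382.7%

For Y = 13X^6:
If X → X(1 + 0.3)
Then Y → Y · (1 + 0.3)^6
     ≈ Y · 4.8268

Percentage change = ((1 + 0.3)^6 − 1) × 100% ≈ 382.7%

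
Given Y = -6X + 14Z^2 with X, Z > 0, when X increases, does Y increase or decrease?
Y decreases

Taking the partial derivative:
∂Y/∂X = -6

∂Y/∂X = -6 < 0 (assuming positive values)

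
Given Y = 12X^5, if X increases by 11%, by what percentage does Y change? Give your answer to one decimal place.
68.5%

For Y = 12X^5:
If X → X(1 + 0.11)
Then Y → Y · (1 + 0.11)^5
     ≈ Y · 1.6851

Percentage change = ((1 + 0.11)^5 − 1) × 100% ≈ 68.5%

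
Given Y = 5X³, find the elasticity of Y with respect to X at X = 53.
Elasticity = 3

Elasticity = (dY/dX) · (X/Y)

dY/dX = 15·X²
At X = 53: dY/dX = 42135, Y = 744385

Elasticity = 42135 · (53 / 744385) = 3

Interpretation: for a small percentage change in X, the percentage change in Y is approximately 3.00 times as large.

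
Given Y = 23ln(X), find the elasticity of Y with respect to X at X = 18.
Elasticity = 1/ln(18) ≈ 0.3460

Elasticity = (dY/dX) · (X/Y)

dY/dX = 23/X
At X = 18: dY/dX = 23/18, Y = 23·ln(18)

Elasticity = (23/18) · (18 / (23·ln(18))) = 1/ln(18) ≈ 0.3460

Interpretation: for a small percentage change in X, the percentage change in Y is approximately 0.35 times as large.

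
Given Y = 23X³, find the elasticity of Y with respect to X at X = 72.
Elasticity = 3

Elasticity = (dY/dX) · (X/Y)

dY/dX = 69·X²
At X = 72: dY/dX = 357696, Y = 8584704

Elasticity = 357696 · (72 / 8584704) = 3

Interpretation: for a small percentage change in X, the percentage change in Y is approximately 3.00 times as large.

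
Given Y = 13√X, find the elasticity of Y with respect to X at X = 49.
Elasticity = 1/2

Elasticity = (dY/dX) · (X/Y)

dY/dX = 13/(2·√X)
At X = 49: dY/dX = 13/14, Y = 91

Elasticity = (13/14) · (49 / 91) = 1/2

Interpretation: for a small percentage change in X, the percentage change in Y is approximately 0.50 times as large.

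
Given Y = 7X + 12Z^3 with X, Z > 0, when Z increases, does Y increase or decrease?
Y increases

Taking the partial derivative:
∂Y/∂Z = 36Z^2

∂Y/∂Z = 36Z^2 > 0 (assuming positive values)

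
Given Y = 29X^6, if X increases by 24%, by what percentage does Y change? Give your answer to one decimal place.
263.5%

For Y = 29X^6:
If X → X(1 + 0.24)
Then Y → Y · (1 + 0.24)^6
     ≈ Y · 3.6352

Percentage change = ((1 + 0.24)^6 − 1) × 100% ≈ 263.5%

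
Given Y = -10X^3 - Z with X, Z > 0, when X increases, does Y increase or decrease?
Y decreases

Taking the partial derivative:
∂Y/∂X = -30X^2

∂Y/∂X = -30X^2 < 0 (assuming positive values)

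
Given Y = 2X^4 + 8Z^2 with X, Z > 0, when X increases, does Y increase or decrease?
Y increases

Taking the partial derivative:
∂Y/∂X = 8X^3

∂Y/∂X = 8X^3 > 0 (assuming positive values)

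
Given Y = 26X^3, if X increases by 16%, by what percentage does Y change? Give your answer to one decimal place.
56.1%

For Y = 26X^3:
If X → X(1 + 0.16)
Then Y → Y · (1 + 0.16)^3
     ≈ Y · 1.5609

Percentage change = ((1 + 0.16)^3 − 1) × 100% ≈ 56.1%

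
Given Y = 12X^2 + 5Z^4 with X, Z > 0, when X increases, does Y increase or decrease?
Y increases

Taking the partial derivative:
∂Y/∂X = 24X

∂Y/∂X = 24X > 0 (assuming positive values)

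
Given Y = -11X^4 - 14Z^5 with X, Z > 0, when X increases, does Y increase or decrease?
Y decreases

Taking the partial derivative:
∂Y/∂X = -44X^3

∂Y/∂X = -44X^3 < 0 (assuming positive values)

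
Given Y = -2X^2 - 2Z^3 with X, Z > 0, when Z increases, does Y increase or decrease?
Y decreases

Taking the partial derivative:
∂Y/∂Z = -6Z^2

∂Y/∂Z = -6Z^2 < 0 (assuming positive values)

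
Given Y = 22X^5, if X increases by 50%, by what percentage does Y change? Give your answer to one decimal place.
659.4%

For Y = 22X^5:
If X → X(1 + 0.5)
Then Y → Y · (1 + 0.5)^5
     ≈ Y · 7.5938

Percentage change = ((1 + 0.5)^5 − 1) × 100% ≈ 659.4%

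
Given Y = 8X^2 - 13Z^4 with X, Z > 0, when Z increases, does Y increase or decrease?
Y decreases

Taking the partial derivative:
∂Y/∂Z = -52Z^3

∂Y/∂Z = -52Z^3 < 0 (assuming positive values)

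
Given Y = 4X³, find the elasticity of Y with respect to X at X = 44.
Elasticity = 3

Elasticity = (dY/dX) · (X/Y)

dY/dX = 12·X²
At X = 44: dY/dX = 23232, Y = 340736

Elasticity = 23232 · (44 / 340736) = 3

Interpretation: for a small percentage change in X, the percentage change in Y is approximately 3.00 times as large.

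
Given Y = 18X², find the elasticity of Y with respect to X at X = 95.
Elasticity = 2

Elasticity = (dY/dX) · (X/Y)

dY/dX = 36·X
At X = 95: dY/dX = 3420, Y = 162450

Elasticity = 3420 · (95 / 162450) = 2

Interpretation: for a small percentage change in X, the percentage change in Y is approximately 2.00 times as large.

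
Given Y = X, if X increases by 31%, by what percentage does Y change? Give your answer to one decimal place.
31.0%

For Y = X:
If X → X(1 + 0.31)
Then Y → Y · (1 + 0.31)^1
     = Y · 1.3100

Percentage change = ((1 + 0.31)^1 − 1) × 100% = 31.0%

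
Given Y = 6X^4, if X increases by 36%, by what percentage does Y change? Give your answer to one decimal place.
242.1%

For Y = 6X^4:
If X → X(1 + 0.36)
Then Y → Y · (1 + 0.36)^4
     ≈ Y · 3.4210

Percentage change = ((1 + 0.36)^4 − 1) × 100% ≈ 242.1%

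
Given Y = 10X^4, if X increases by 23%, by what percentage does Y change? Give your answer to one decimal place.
128.9%

For Y = 10X^4:
If X → X(1 + 0.23)
Then Y → Y · (1 + 0.23)^4
     ≈ Y · 2.2889

Percentage change = ((1 + 0.23)^4 − 1) × 100% ≈ 128.9%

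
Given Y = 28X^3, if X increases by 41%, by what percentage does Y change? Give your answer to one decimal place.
180.3%

For Y = 28X^3:
If X → X(1 + 0.41)
Then Y → Y · (1 + 0.41)^3
     ≈ Y · 2.8032

Percentage change = ((1 + 0.41)^3 − 1) × 100% ≈ 180.3%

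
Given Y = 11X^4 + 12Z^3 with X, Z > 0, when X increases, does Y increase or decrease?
Y increases

Taking the partial derivative:
∂Y/∂X = 44X^3

∂Y/∂X = 44X^3 > 0 (assuming positive values)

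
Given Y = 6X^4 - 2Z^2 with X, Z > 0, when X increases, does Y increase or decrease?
Y increases

Taking the partial derivative:
∂Y/∂X = 24X^3

∂Y/∂X = 24X^3 > 0 (assuming positive values)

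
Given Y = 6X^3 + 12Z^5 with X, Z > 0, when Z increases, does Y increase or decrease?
Y increases

Taking the partial derivative:
∂Y/∂Z = 60Z^4

∂Y/∂Z = 60Z^4 > 0 (assuming positive values)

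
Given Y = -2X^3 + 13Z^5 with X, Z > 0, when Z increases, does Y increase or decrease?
Y increases

Taking the partial derivative:
∂Y/∂Z = 65Z^4

∂Y/∂Z = 65Z^4 > 0 (assuming positive values)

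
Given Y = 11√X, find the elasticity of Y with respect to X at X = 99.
Elasticity = 1/2

Elasticity = (dY/dX) · (X/Y)

dY/dX = 11/(2·√X)
At X = 99: dY/dX = √11/6, Y = 33·√11

Elasticity = (√11/6) · (99 / (33·√11)) = 1/2

Interpretation: for a small percentage change in X, the percentage change in Y is approximately 0.50 times as large.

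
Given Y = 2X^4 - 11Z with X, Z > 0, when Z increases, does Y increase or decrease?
Y decreases

Taking the partial derivative:
∂Y/∂Z = -11

∂Y/∂Z = -11 < 0 (assuming positive values)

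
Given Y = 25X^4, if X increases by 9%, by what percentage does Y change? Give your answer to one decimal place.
41.2%

For Y = 25X^4:
If X → X(1 + 0.09)
Then Y → Y · (1 + 0.09)^4
     ≈ Y · 1.4116

Percentage change = ((1 + 0.09)^4 − 1) × 100% ≈ 41.2%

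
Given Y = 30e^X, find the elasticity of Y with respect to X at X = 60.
Elasticity = 60

Elasticity = (dY/dX) · (X/Y)

dY/dX = 30·e^X
At X = 60: dY/dX = 30·e^60, Y = 30·e^60

Elasticity = (30·e^60) · (60 / (30·e^60)) = 60

Interpretation: for a small percentage change in X, the percentage change in Y is approximately 60.00 times as large.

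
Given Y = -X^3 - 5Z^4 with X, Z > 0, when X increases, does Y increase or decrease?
Y decreases

Taking the partial derivative:
∂Y/∂X = -3X^2

∂Y/∂X = -3X^2 < 0 (assuming positive values)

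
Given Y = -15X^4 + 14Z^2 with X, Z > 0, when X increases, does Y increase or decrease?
Y decreases

Taking the partial derivative:
∂Y/∂X = -60X^3

∂Y/∂X = -60X^3 < 0 (assuming positive values)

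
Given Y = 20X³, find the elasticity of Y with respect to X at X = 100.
Elasticity = 3

Elasticity = (dY/dX) · (X/Y)

dY/dX = 60·X²
At X = 100: dY/dX = 600000, Y = 20000000

Elasticity = 600000 · (100 / 20000000) = 3

Interpretation: for a small percentage change in X, the percentage change in Y is approximately 3.00 times as large.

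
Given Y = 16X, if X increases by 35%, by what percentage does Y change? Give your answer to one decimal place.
35.0%

For Y = 16X:
If X → X(1 + 0.35)
Then Y → Y · (1 + 0.35)^1
     = Y · 1.3500

Percentage change = ((1 + 0.35)^1 − 1) × 100% = 35.0%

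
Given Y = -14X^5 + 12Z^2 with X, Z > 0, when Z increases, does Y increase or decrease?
Y increases

Taking the partial derivative:
∂Y/∂Z = 24Z

∂Y/∂Z = 24Z > 0 (assuming positive values)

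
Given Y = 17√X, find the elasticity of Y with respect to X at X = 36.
Elasticity = 1/2

Elasticity = (dY/dX) · (X/Y)

dY/dX = 17/(2·√X)
At X = 36: dY/dX = 17/12, Y = 102

Elasticity = (17/12) · (36 / 102) = 1/2

Interpretation: for a small percentage change in X, the percentage change in Y is approximately 0.50 times as large.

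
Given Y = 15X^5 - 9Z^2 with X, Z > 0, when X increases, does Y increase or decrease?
Y increases

Taking the partial derivative:
∂Y/∂X = 75X^4

∂Y/∂X = 75X^4 > 0 (assuming positive values)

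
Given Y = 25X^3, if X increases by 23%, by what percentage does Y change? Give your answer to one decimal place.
86.1%

For Y = 25X^3:
If X → X(1 + 0.23)
Then Y → Y · (1 + 0.23)^3
     ≈ Y · 1.8609

Percentage change = ((1 + 0.23)^3 − 1) × 100% ≈ 86.1%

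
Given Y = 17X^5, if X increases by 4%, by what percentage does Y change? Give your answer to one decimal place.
21.7%

For Y = 17X^5:
If X → X(1 + 0.04)
Then Y → Y · (1 + 0.04)^5
     ≈ Y · 1.2167

Percentage change = ((1 + 0.04)^5 − 1) × 100% ≈ 21.7%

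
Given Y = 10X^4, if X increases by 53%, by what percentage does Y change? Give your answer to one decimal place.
448.0%

For Y = 10X^4:
If X → X(1 + 0.53)
Then Y → Y · (1 + 0.53)^4
     ≈ Y · 5.4798

Percentage change = ((1 + 0.53)^4 − 1) × 100% ≈ 448.0%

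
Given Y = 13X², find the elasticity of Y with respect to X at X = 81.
Elasticity = 2

Elasticity = (dY/dX) · (X/Y)

dY/dX = 26·X
At X = 81: dY/dX = 2106, Y = 85293

Elasticity = 2106 · (81 / 85293) = 2

Interpretation: for a small percentage change in X, the percentage change in Y is approximately 2.00 times as large.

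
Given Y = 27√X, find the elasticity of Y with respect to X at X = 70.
Elasticity = 1/2

Elasticity = (dY/dX) · (X/Y)

dY/dX = 27/(2·√X)
At X = 70: dY/dX = 27·√70/140, Y = 27·√70

Elasticity = (27·√70/140) · (70 / (27·√70)) = 1/2

Interpretation: for a small percentage change in X, the percentage change in Y is approximately 0.50 times as large.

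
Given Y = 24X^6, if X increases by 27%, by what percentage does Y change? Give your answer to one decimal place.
319.6%

For Y = 24X^6:
If X → X(1 + 0.27)
Then Y → Y · (1 + 0.27)^6
     ≈ Y · 4.1959

Percentage change = ((1 + 0.27)^6 − 1) × 100% ≈ 319.6%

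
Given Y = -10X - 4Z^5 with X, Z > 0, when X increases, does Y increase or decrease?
Y decreases

Taking the partial derivative:
∂Y/∂X = -10

∂Y/∂X = -10 < 0 (assuming positive values)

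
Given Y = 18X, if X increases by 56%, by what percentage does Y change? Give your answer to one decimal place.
56.0%

For Y = 18X:
If X → X(1 + 0.56)
Then Y → Y · (1 + 0.56)^1
     = Y · 1.5600

Percentage change = ((1 + 0.56)^1 − 1) × 100% = 56.0%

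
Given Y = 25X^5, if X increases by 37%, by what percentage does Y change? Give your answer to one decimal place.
382.6%

For Y = 25X^5:
If X → X(1 + 0.37)
Then Y → Y · (1 + 0.37)^5
     ≈ Y · 4.8262

Percentage change = ((1 + 0.37)^5 − 1) × 100% ≈ 382.6%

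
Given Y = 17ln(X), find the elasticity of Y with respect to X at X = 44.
Elasticity = 1/ln(44) ≈ 0.2643

Elasticity = (dY/dX) · (X/Y)

dY/dX = 17/X
At X = 44: dY/dX = 17/44, Y = 17·ln(44)

Elasticity = (17/44) · (44 / (17·ln(44))) = 1/ln(44) ≈ 0.2643

Interpretation: for a small percentage change in X, the percentage change in Y is approximately 0.26 times as large.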